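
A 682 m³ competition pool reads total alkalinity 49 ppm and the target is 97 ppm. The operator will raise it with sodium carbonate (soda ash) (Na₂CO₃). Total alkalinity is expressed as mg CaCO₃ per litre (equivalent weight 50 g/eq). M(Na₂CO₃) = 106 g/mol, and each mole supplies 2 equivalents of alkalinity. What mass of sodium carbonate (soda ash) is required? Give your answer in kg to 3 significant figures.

34.7 kg

Volume: 682 m³ = 682,000 L.
Alkalinity to add: (97 − 49) = 48 mg/L as CaCO₃ × 682,000 L = 32,740 g as CaCO₃.
Equivalents: 32,740 g ÷ 50 g/eq = 654.7 eq.
Each mole of Na₂CO₃ supplies 2 eq, so 654.7 / 2 = 327.4 mol.
Mass: 327.4 mol × 106 g/mol = 34,700 g.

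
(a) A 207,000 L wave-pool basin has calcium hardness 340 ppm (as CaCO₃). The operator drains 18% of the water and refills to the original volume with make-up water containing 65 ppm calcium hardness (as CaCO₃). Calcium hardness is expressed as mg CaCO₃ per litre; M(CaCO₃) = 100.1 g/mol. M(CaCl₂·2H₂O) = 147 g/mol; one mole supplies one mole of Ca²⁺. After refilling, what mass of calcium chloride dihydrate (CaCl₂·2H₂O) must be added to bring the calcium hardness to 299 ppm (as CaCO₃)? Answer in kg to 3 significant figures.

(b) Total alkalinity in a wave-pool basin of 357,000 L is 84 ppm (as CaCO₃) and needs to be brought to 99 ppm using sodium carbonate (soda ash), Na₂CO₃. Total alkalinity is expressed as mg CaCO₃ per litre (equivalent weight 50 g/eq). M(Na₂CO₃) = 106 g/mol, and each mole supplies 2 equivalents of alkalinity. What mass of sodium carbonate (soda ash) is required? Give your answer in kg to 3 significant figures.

(a) 2.58 kg; (b) 5.68 kg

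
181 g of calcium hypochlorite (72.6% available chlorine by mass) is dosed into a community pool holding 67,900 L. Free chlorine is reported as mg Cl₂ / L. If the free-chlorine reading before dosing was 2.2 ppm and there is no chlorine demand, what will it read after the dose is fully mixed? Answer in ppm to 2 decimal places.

Available chlorine delivered: 181 g × 0.726 = 131.4 g as Cl₂.
Concentration rise: 131.4 g / 67,900 L = 1.935 mg/L = 1.94 ppm.
Final FC: 2.2 + 1.94 = 4.14 ppm.

4.14 ppm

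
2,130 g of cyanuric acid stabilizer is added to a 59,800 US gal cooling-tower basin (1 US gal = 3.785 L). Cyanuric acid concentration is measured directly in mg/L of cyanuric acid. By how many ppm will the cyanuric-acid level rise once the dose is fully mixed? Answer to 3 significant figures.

9.41 ppm

Volume: 59,800 US gal × 3.785 L/gal = 226,343 L.
Rise: 2,130 g / 226,343 L × 1000 = 9.41 mg/L.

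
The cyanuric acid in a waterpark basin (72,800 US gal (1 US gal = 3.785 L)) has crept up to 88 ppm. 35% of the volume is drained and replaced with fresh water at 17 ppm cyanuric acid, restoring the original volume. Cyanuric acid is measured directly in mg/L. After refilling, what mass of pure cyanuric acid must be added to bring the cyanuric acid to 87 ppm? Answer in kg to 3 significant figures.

Volume: 72,800 US gal × 3.785 L/gal = 275,548 L.
After draining 35% and refilling: 88 × 0.65 + 17 × 0.35 = 63.15 ppm.
Deficit to target: 87 − 63.15 = 23.85 mg/L.
Mass: 23.85 mg/L × 275,548 L = 6572 g cyanuric acid.

6.57 kg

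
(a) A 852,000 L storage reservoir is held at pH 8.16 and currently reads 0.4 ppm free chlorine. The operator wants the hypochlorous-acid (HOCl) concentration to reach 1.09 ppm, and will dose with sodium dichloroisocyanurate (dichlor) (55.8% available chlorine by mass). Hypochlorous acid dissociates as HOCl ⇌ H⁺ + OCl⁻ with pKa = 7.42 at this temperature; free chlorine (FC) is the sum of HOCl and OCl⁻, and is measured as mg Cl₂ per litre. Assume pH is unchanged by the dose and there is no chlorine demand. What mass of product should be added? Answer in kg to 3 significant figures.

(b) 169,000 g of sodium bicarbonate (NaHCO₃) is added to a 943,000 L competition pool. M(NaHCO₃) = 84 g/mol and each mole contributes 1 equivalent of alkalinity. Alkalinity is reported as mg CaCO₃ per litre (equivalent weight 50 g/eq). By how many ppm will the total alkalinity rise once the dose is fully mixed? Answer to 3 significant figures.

(a) [OCl⁻]/[HOCl] = 10^(pH − pKa) = 10^(8.16 − 7.42) = 5.495; fraction as HOCl = 1/(1 + 5.495) = 0.154.
(a) Free chlorine required for 1.09 ppm HOCl: 1.09 / 0.154 = 7.08 ppm.
(a) FC to add: 7.08 − 0.4 = 6.68 mg/L as Cl₂.
(a) Cl₂ equivalent: 6.68 mg/L × 852,000 L = 5691 g.
(a) Product at 55.8% available Cl: 5691 / 0.558 = 10,200 g.

(b) Moles of NaHCO₃: 169,000 g ÷ 84 g/mol = 2012 mol → 2012 eq of alkalinity.
(b) As CaCO₃: 2012 eq × 50 g/eq = 100,600 g.
(b) Rise: 100,600 g / 943,000 L × 1000 = 106.7 mg/L.

(a) 10.2 kg; (b) 107 ppm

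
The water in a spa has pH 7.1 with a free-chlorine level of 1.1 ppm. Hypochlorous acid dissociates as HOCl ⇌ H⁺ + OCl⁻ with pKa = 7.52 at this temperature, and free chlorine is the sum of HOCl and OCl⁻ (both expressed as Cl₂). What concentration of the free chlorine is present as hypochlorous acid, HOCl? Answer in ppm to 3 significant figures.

0.797 ppm

[OCl⁻]/[HOCl] = 10^(pH − pKa) = 10^(7.1 − 7.52) = 10^-0.42 = 0.3802.
Fraction as HOCl = 1 / (1 + 0.3802) = 0.7245.
HOCl = 0.7245 × 1.1 ppm = 0.797 ppm.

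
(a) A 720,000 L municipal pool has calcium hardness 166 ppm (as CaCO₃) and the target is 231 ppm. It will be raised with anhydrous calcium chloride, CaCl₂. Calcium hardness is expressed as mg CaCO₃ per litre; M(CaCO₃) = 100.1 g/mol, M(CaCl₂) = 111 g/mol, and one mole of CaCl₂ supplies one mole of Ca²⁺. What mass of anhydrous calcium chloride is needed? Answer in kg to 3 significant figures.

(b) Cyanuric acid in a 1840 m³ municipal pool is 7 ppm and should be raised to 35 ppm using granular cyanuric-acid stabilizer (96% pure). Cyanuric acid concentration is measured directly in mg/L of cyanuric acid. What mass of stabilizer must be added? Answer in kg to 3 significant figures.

(a) 51.9 kg; (b) 53.7 kg

(a) Hardness to add: (231 − 166) = 65 mg/L as CaCO₃ × 720,000 L = 46,800 g as CaCO₃.
(a) Moles of Ca²⁺ (1 mol Ca²⁺ ≡ 1 mol CaCO₃): 46,800 / 100.1 g/mol = 467.5 mol.
(a) Mass of CaCl₂: 467.5 × 111 = 51,900 g.

(b) Volume: 1840 m³ = 1,840,000 L.
(b) CYA to add: (35 − 7) = 28 mg/L × 1,840,000 L = 51,520 g cyanuric acid.
(b) At 96% purity: 51,520 / 0.96 = 53,670 g product.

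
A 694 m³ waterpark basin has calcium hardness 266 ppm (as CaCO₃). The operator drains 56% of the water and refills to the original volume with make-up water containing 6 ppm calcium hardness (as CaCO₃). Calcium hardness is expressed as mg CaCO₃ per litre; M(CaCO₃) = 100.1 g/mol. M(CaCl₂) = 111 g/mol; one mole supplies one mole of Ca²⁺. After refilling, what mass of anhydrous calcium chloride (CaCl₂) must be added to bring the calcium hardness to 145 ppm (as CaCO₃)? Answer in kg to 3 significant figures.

Volume: 694 m³ = 694,000 L.
After draining 56% and refilling: 266 × 0.44 + 6 × 0.56 = 120.4 ppm.
Deficit to target: 145 − 120.4 = 24.6 mg/L.
As CaCO₃: 24.6 mg/L × 694,000 L = 17,070 g; ÷ 100.1 = 170.6 mol Ca²⁺.
Mass: 170.6 × 111 = 18,930 g.

18.9 kg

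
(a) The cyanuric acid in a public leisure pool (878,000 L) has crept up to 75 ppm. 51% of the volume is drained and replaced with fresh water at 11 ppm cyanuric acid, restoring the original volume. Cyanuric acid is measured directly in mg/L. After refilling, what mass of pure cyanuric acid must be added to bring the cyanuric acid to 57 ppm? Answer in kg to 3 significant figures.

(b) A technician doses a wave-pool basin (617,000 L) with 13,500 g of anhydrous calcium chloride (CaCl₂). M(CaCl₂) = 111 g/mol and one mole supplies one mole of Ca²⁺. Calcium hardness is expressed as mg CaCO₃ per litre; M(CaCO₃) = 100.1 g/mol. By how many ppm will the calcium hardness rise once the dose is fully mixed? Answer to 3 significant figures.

(a) After draining 51% and refilling: 75 × 0.49 + 11 × 0.51 = 42.36 ppm.
(a) Deficit to target: 57 − 42.36 = 14.64 mg/L.
(a) Mass: 14.64 mg/L × 878,000 L = 12,850 g cyanuric acid.

(b) Moles of Ca²⁺: 13,500 g ÷ 111 g/mol = 121.6 mol.
(b) As CaCO₃: 121.6 mol × 100.1 g/mol = 12,170 g.
(b) Rise: 12,170 g / 617,000 L × 1000 = 19.73 mg/L.

(a) 12.9 kg; (b) 19.7 ppm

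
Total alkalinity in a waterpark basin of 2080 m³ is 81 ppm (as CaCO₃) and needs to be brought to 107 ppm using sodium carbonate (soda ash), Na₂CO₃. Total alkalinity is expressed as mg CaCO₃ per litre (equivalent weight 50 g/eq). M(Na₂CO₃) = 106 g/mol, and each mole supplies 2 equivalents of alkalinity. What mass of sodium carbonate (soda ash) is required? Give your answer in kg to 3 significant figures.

Volume: 2080 m³ = 2,080,000 L.
Alkalinity to add: (107 − 81) = 26 mg/L as CaCO₃ × 2,080,000 L = 54,080 g as CaCO₃.
Equivalents: 54,080 g ÷ 50 g/eq = 1082 eq.
Each mole of Na₂CO₃ supplies 2 eq, so 1082 / 2 = 540.8 mol.
Mass: 540.8 mol × 106 g/mol = 57,320 g.

57.3 kg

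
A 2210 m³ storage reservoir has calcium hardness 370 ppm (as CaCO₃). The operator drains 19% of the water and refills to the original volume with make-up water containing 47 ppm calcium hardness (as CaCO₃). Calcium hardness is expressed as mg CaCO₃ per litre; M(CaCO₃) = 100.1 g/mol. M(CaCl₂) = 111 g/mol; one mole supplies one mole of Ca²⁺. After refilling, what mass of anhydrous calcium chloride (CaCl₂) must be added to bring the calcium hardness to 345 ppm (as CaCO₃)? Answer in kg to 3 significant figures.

89.1 kg

Volume: 2210 m³ = 2,210,000 L.
After draining 19% and refilling: 370 × 0.81 + 47 × 0.19 = 308.63 ppm.
Deficit to target: 345 − 308.63 = 36.37 mg/L.
As CaCO₃: 36.37 mg/L × 2,210,000 L = 80,380 g; ÷ 100.1 = 803 mol Ca²⁺.
Mass: 803 × 111 = 89,130 g.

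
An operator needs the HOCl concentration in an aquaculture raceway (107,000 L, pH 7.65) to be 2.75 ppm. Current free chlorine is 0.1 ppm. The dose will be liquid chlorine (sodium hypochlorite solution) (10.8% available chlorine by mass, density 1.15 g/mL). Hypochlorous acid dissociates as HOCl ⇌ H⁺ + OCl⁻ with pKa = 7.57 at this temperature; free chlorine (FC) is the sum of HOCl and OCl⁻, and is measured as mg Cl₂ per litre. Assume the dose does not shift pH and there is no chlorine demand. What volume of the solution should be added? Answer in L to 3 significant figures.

5.13 L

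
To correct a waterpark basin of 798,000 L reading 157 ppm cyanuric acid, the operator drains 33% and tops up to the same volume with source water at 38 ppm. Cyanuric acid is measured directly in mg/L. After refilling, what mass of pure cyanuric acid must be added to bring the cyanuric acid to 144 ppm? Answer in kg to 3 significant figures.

After draining 33% and refilling: 157 × 0.67 + 38 × 0.33 = 117.73 ppm.
Deficit to target: 144 − 117.73 = 26.27 mg/L.
Mass: 26.27 mg/L × 798,000 L = 20,960 g cyanuric acid.

21.0 kg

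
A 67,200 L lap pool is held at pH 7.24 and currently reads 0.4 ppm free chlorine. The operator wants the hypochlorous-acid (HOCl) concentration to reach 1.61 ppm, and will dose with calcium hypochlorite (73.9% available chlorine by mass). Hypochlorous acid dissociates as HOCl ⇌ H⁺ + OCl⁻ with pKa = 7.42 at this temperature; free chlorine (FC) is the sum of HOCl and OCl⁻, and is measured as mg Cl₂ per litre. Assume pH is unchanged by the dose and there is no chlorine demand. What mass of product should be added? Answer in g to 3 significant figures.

207 g

[OCl⁻]/[HOCl] = 10^(pH − pKa) = 10^(7.24 − 7.42) = 0.6607; fraction as HOCl = 1/(1 + 0.6607) = 0.6022.
Free chlorine required for 1.61 ppm HOCl: 1.61 / 0.6022 = 2.674 ppm.
FC to add: 2.674 − 0.4 = 2.274 mg/L as Cl₂.
Cl₂ equivalent: 2.274 mg/L × 67,200 L = 152.8 g.
Product at 73.9% available Cl: 152.8 / 0.739 = 206.8 g.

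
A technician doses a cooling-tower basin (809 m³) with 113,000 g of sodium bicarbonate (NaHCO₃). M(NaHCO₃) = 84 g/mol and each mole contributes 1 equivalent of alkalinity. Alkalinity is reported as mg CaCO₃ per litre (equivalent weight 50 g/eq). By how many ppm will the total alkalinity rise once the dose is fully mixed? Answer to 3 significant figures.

83.1 ppm

Volume: 809 m³ = 809,000 L.
Moles of NaHCO₃: 113,000 g ÷ 84 g/mol = 1345 mol → 1345 eq of alkalinity.
As CaCO₃: 1345 eq × 50 g/eq = 67,260 g.
Rise: 67,260 g / 809,000 L × 1000 = 83.14 mg/L.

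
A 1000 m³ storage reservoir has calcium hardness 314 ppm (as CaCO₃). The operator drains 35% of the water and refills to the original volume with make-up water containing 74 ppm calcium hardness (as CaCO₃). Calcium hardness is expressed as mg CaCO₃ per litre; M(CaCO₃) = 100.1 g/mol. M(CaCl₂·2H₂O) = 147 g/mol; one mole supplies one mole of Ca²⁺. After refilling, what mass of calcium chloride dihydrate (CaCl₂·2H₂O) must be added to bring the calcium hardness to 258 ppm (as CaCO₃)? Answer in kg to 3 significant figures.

41.1 kg

Volume: 1000 m³ = 1,000,000 L.
After draining 35% and refilling: 314 × 0.65 + 74 × 0.35 = 230 ppm.
Deficit to target: 258 − 230 = 28 mg/L.
As CaCO₃: 28 mg/L × 1,000,000 L = 28,000 g; ÷ 100.1 = 279.7 mol Ca²⁺.
Mass: 279.7 × 147 = 41,120 g.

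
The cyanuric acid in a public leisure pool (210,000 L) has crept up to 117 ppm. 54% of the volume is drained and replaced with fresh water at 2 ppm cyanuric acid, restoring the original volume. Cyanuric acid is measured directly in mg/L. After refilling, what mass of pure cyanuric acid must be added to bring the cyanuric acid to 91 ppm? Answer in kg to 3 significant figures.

7.58 kg

After draining 54% and refilling: 117 × 0.46 + 2 × 0.54 = 54.9 ppm.
Deficit to target: 91 − 54.9 = 36.1 mg/L.
Mass: 36.1 mg/L × 210,000 L = 7581 g cyanuric acid.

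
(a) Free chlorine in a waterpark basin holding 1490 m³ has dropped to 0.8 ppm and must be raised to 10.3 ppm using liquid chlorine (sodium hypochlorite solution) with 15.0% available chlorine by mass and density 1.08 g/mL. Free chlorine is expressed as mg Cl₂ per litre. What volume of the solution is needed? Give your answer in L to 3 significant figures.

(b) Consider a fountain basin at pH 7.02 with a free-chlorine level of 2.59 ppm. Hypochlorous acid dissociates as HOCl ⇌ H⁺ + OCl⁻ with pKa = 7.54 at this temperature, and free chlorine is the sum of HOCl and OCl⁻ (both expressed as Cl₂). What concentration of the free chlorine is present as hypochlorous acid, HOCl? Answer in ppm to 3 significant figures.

(a) 87.4 L; (b) 1.99 ppm

(a) Volume: 1490 m³ = 1,490,000 L.
(a) Chlorine deficit: 10.3 − 0.8 = 9.5 ppm = 9.5 mg/L as Cl₂.
(a) Cl₂ equivalent needed: 9.5 mg/L × 1,490,000 L = 14,160,000 mg = 14,160 g.
(a) Product at 15.0% available chlorine: 14,160 / 0.15 = 94,370 g.
(a) Volume at density 1.08 g/mL: 94,370 g ÷ 1.08 g/mL = 87,380 mL.

(b) [OCl⁻]/[HOCl] = 10^(pH − pKa) = 10^(7.02 − 7.54) = 10^-0.52 = 0.302.
(b) Fraction as HOCl = 1 / (1 + 0.302) = 0.7681.
(b) HOCl = 0.7681 × 2.59 ppm = 1.989 ppm.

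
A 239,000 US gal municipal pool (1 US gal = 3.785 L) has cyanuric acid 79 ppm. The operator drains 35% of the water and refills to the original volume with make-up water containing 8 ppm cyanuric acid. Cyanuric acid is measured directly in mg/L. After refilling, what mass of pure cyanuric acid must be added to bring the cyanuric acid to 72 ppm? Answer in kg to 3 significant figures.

Volume: 239,000 US gal × 3.785 L/gal = 904,615 L.
After draining 35% and refilling: 79 × 0.65 + 8 × 0.35 = 54.15 ppm.
Deficit to target: 72 − 54.15 = 17.85 mg/L.
Mass: 17.85 mg/L × 904,615 L = 16,150 g cyanuric acid.

16.1 kg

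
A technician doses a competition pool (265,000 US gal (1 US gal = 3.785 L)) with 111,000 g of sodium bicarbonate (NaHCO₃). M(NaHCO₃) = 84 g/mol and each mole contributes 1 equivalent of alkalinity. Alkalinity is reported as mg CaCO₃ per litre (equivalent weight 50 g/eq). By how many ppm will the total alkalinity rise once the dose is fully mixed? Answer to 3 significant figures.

65.9 ppm

Volume: 265,000 US gal × 3.785 L/gal = 1,003,025 L.
Moles of NaHCO₃: 111,000 g ÷ 84 g/mol = 1321 mol → 1321 eq of alkalinity.
As CaCO₃: 1321 eq × 50 g/eq = 66,070 g.
Rise: 66,070 g / 1,003,025 L × 1000 = 65.87 mg/L.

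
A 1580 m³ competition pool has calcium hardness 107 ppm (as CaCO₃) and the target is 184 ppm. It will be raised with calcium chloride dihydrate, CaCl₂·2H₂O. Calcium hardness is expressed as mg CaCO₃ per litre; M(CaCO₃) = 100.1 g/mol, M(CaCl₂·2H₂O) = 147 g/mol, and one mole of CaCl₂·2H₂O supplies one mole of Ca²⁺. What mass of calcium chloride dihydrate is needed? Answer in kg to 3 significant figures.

Volume: 1580 m³ = 1,580,000 L.
Hardness to add: (184 − 107) = 77 mg/L as CaCO₃ × 1,580,000 L = 121,700 g as CaCO₃.
Moles of Ca²⁺ (1 mol Ca²⁺ ≡ 1 mol CaCO₃): 121,700 / 100.1 g/mol = 1215 mol.
Mass of CaCl₂·2H₂O: 1215 × 147 = 178,700 g.

179 kg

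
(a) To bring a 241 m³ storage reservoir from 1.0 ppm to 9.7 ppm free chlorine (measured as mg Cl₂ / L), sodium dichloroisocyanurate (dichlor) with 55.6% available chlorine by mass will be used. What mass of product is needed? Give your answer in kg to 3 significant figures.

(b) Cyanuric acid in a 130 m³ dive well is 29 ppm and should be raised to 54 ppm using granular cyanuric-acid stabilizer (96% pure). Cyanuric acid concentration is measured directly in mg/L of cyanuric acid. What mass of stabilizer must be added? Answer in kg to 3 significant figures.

(a) Volume: 241 m³ = 241,000 L.
(a) Chlorine deficit: 9.7 − 1.0 = 8.7 ppm = 8.7 mg/L as Cl₂.
(a) Cl₂ equivalent needed: 8.7 mg/L × 241,000 L = 2,097,000 mg = 2097 g.
(a) Product at 55.6% available chlorine: 2097 / 0.556 = 3771 g.

(b) Volume: 130 m³ = 130,000 L.
(b) CYA to add: (54 − 29) = 25 mg/L × 130,000 L = 3250 g cyanuric acid.
(b) At 96% purity: 3250 / 0.96 = 3385 g product.

(a) 3.77 kg; (b) 3.39 kg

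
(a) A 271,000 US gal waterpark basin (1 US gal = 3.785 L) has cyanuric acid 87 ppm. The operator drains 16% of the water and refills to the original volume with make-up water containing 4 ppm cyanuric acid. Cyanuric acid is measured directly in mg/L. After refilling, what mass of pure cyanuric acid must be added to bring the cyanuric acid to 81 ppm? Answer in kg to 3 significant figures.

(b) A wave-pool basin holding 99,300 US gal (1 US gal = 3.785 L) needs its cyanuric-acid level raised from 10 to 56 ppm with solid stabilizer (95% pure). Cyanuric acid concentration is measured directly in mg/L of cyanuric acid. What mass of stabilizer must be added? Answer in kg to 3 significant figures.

(a) Volume: 271,000 US gal × 3.785 L/gal = 1,025,735 L.
(a) After draining 16% and refilling: 87 × 0.84 + 4 × 0.16 = 73.72 ppm.
(a) Deficit to target: 81 − 73.72 = 7.28 mg/L.
(a) Mass: 7.28 mg/L × 1,025,735 L = 7467 g cyanuric acid.

(b) Volume: 99,300 US gal × 3.785 L/gal = 375,850 L.
(b) CYA to add: (56 − 10) = 46 mg/L × 375,850 L = 17,290 g cyanuric acid.
(b) At 95% purity: 17,290 / 0.95 = 18,200 g product.

(a) 7.47 kg; (b) 18.2 kg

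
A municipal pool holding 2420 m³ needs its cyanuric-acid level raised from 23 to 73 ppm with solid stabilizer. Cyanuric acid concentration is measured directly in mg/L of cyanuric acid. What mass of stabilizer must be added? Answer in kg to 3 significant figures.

Volume: 2420 m³ = 2,420,000 L.
CYA to add: (73 − 23) = 50 mg/L × 2,420,000 L = 121,000 g cyanuric acid.

121 kg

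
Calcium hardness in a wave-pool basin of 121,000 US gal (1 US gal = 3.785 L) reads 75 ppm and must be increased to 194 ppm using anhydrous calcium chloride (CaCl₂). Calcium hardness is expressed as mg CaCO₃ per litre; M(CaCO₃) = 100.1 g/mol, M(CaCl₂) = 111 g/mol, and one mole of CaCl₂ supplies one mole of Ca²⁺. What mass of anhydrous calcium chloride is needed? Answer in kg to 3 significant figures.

60.4 kg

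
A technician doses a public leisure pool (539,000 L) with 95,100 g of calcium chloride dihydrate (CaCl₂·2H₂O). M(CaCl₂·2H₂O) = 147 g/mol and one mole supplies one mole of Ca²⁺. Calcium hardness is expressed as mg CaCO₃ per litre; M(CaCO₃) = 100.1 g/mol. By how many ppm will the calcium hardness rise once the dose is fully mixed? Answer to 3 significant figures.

Moles of Ca²⁺: 95,100 g ÷ 147 g/mol = 646.9 mol.
As CaCO₃: 646.9 mol × 100.1 g/mol = 64,760 g.
Rise: 64,760 g / 539,000 L × 1000 = 120.1 mg/L.

120 ppm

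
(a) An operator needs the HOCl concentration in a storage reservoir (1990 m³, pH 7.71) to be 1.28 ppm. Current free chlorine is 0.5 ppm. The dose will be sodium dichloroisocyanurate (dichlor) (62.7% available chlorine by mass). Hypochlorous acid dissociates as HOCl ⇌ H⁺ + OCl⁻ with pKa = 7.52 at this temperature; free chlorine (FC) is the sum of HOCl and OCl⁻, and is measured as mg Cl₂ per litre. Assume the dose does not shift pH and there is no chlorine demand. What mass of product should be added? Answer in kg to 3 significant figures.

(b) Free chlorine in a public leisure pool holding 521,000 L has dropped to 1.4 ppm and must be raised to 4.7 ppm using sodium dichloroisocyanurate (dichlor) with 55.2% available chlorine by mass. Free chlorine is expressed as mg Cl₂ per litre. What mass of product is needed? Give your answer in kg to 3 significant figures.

(a) Volume: 1990 m³ = 1,990,000 L.
(a) [OCl⁻]/[HOCl] = 10^(pH − pKa) = 10^(7.71 − 7.52) = 1.549; fraction as HOCl = 1/(1 + 1.549) = 0.3923.
(a) Free chlorine required for 1.28 ppm HOCl: 1.28 / 0.3923 = 3.262 ppm.
(a) FC to add: 3.262 − 0.5 = 2.762 mg/L as Cl₂.
(a) Cl₂ equivalent: 2.762 mg/L × 1,990,000 L = 5497 g.
(a) Product at 62.7% available Cl: 5497 / 0.627 = 8768 g.

(b) Chlorine deficit: 4.7 − 1.4 = 3.3 ppm = 3.3 mg/L as Cl₂.
(b) Cl₂ equivalent needed: 3.3 mg/L × 521,000 L = 1,719,000 mg = 1719 g.
(b) Product at 55.2% available chlorine: 1719 / 0.552 = 3115 g.

(a) 8.77 kg; (b) 3.11 kg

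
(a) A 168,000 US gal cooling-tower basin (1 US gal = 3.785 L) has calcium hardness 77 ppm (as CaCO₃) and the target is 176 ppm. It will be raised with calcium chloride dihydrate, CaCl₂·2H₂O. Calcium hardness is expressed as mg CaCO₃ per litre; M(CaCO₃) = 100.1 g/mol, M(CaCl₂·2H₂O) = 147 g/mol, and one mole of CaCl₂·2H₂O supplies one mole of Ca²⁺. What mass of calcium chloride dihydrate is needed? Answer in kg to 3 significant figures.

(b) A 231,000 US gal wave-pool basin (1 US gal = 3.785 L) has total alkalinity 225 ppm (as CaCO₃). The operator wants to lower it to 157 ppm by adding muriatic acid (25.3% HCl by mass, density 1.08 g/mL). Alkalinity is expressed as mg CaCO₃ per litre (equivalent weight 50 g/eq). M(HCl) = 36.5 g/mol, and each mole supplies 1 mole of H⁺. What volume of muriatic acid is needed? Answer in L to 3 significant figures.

(a) 92.4 kg; (b) 159 L

(a) Volume: 168,000 US gal × 3.785 L/gal = 635,880 L.
(a) Hardness to add: (176 − 77) = 99 mg/L as CaCO₃ × 635,880 L = 62,950 g as CaCO₃.
(a) Moles of Ca²⁺ (1 mol Ca²⁺ ≡ 1 mol CaCO₃): 62,950 / 100.1 g/mol = 628.9 mol.
(a) Mass of CaCl₂·2H₂O: 628.9 × 147 = 92,450 g.

(b) Volume: 231,000 US gal × 3.785 L/gal = 874,335 L.
(b) Alkalinity to neutralize: (225 − 157) = 68 mg/L as CaCO₃ × 874,335 L = 59,450 g as CaCO₃.
(b) Equivalents of H⁺ required: 59,450 ÷ 50 g/eq = 1189 eq = 1189 mol HCl.
(b) Mass of HCl: 1189 × 36.5 = 43,400 g.
(b) Mass of 25.3% solution: 43,400 / 0.253 = 171,500 g.
(b) Volume: 171,500 g ÷ 1.08 g/mL = 158,800 mL.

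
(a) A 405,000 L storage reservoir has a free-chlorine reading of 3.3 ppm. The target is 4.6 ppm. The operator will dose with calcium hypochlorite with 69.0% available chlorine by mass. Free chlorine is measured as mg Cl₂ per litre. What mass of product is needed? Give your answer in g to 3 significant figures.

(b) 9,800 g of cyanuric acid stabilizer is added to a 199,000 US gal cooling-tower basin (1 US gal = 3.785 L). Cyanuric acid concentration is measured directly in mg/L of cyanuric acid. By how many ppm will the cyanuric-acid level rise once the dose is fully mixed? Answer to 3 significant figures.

(a) 763 g; (b) 13.0 ppm

(a) Chlorine deficit: 4.6 − 3.3 = 1.3 ppm = 1.3 mg/L as Cl₂.
(a) Cl₂ equivalent needed: 1.3 mg/L × 405,000 L = 526,500 mg = 526.5 g.
(a) Product at 69.0% available chlorine: 526.5 / 0.69 = 763 g.

(b) Volume: 199,000 US gal × 3.785 L/gal = 753,215 L.
(b) Rise: 9,800 g / 753,215 L × 1000 = 13.01 mg/L.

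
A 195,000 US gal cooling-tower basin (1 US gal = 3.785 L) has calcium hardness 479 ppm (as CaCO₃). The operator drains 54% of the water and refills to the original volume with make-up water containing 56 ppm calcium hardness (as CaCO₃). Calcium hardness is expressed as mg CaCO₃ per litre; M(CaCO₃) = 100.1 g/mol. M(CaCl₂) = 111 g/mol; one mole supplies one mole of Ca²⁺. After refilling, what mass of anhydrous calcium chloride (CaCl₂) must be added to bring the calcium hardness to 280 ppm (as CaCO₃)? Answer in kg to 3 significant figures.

Volume: 195,000 US gal × 3.785 L/gal = 738,075 L.
After draining 54% and refilling: 479 × 0.46 + 56 × 0.54 = 250.58 ppm.
Deficit to target: 280 − 250.58 = 29.42 mg/L.
As CaCO₃: 29.42 mg/L × 738,075 L = 21,710 g; ÷ 100.1 = 216.9 mol Ca²⁺.
Mass: 216.9 × 111 = 24,080 g.

24.1 kg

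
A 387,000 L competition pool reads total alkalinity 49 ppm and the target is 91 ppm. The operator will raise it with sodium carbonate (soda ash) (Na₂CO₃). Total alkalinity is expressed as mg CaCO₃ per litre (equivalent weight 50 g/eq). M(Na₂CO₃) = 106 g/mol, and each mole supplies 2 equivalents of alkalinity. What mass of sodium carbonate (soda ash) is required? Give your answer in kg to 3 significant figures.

17.2 kg

Alkalinity to add: (91 − 49) = 42 mg/L as CaCO₃ × 387,000 L = 16,250 g as CaCO₃.
Equivalents: 16,250 g ÷ 50 g/eq = 325.1 eq.
Each mole of Na₂CO₃ supplies 2 eq, so 325.1 / 2 = 162.5 mol.
Mass: 162.5 mol × 106 g/mol = 17,230 g.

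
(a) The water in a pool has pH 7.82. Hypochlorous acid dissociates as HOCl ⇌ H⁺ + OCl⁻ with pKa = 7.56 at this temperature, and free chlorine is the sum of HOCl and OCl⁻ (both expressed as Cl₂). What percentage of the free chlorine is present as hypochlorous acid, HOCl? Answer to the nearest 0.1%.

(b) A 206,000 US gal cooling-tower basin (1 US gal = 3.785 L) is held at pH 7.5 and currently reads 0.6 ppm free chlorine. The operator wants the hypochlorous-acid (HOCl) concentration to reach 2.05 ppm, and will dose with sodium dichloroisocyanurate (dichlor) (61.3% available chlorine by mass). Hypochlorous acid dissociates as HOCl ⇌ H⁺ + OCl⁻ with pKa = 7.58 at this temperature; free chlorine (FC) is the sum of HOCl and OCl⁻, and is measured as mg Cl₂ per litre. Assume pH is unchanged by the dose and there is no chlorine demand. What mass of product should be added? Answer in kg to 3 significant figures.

(a) [OCl⁻]/[HOCl] = 10^(pH − pKa) = 10^(7.82 − 7.56) = 10^0.26 = 1.82.
(a) Fraction as HOCl = 1 / (1 + 1.82) = 0.3546.

(b) Volume: 206,000 US gal × 3.785 L/gal = 779,710 L.
(b) [OCl⁻]/[HOCl] = 10^(pH − pKa) = 10^(7.5 − 7.58) = 0.8318; fraction as HOCl = 1/(1 + 0.8318) = 0.5459.
(b) Free chlorine required for 2.05 ppm HOCl: 2.05 / 0.5459 = 3.755 ppm.
(b) FC to add: 3.755 − 0.6 = 3.155 mg/L as Cl₂.
(b) Cl₂ equivalent: 3.155 mg/L × 779,710 L = 2460 g.
(b) Product at 61.3% available Cl: 2460 / 0.613 = 4013 g.

(a) 35.5%; (b) 4.01 kg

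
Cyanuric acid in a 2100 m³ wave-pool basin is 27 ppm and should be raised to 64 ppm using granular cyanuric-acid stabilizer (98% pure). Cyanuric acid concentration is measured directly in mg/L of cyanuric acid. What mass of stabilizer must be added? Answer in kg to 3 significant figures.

Volume: 2100 m³ = 2,100,000 L.
CYA to add: (64 − 27) = 37 mg/L × 2,100,000 L = 77,700 g cyanuric acid.
At 98% purity: 77,700 / 0.98 = 79,290 g product.

79.3 kg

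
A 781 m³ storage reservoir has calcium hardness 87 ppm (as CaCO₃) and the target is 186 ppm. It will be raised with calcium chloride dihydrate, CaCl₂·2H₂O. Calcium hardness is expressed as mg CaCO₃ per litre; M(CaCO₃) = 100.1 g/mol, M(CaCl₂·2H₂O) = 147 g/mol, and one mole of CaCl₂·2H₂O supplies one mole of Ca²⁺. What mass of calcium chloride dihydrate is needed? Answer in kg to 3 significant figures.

114 kg

Volume: 781 m³ = 781,000 L.
Hardness to add: (186 − 87) = 99 mg/L as CaCO₃ × 781,000 L = 77,320 g as CaCO₃.
Moles of Ca²⁺ (1 mol Ca²⁺ ≡ 1 mol CaCO₃): 77,320 / 100.1 g/mol = 772.4 mol.
Mass of CaCl₂·2H₂O: 772.4 × 147 = 113,500 g.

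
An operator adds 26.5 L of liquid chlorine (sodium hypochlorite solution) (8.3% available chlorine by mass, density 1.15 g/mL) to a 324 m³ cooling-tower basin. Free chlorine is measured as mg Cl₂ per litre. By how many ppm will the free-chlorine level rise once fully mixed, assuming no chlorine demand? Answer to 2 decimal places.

7.81 ppm

Volume: 324 m³ = 324,000 L.
Mass of solution: 26.5 L × 1000 mL/L × 1.15 g/mL = 30,470 g.
Available chlorine delivered: 30,470 g × 0.083 = 2529 g as Cl₂.
Concentration rise: 2529 g / 324,000 L = 7.807 mg/L = 7.81 ppm.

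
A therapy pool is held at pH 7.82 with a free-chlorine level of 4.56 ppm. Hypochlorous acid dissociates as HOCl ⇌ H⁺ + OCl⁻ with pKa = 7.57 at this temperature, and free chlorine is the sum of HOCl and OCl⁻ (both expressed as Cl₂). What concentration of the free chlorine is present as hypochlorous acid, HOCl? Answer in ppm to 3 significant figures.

1.64 ppm

[OCl⁻]/[HOCl] = 10^(pH − pKa) = 10^(7.82 − 7.57) = 10^0.25 = 1.778.
Fraction as HOCl = 1 / (1 + 1.778) = 0.3599.
HOCl = 0.3599 × 4.56 ppm = 1.641 ppm.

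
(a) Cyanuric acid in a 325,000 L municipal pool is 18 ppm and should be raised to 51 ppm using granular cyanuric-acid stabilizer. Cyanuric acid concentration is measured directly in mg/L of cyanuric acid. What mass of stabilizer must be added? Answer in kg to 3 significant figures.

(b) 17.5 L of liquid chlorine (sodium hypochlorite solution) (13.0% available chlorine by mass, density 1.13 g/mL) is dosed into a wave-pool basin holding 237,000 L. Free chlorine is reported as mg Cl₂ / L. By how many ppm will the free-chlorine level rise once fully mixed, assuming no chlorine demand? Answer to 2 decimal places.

(a) CYA to add: (51 − 18) = 33 mg/L × 325,000 L = 10,720 g cyanuric acid.

(b) Mass of solution: 17.5 L × 1000 mL/L × 1.13 g/mL = 19,770 g.
(b) Available chlorine delivered: 19,770 g × 0.13 = 2571 g as Cl₂.
(b) Concentration rise: 2571 g / 237,000 L = 10.85 mg/L = 10.85 ppm.

(a) 10.7 kg; (b) 10.85 ppm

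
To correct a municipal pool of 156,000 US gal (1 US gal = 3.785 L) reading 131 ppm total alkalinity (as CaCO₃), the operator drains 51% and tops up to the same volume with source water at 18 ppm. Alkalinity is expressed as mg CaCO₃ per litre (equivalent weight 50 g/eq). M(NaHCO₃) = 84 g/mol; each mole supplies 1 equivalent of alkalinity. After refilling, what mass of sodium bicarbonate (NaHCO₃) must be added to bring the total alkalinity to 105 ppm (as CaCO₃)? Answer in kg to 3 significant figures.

Volume: 156,000 US gal × 3.785 L/gal = 590,460 L.
After draining 51% and refilling: 131 × 0.49 + 18 × 0.51 = 73.37 ppm.
Deficit to target: 105 − 73.37 = 31.63 mg/L.
As CaCO₃: 31.63 mg/L × 590,460 L = 18,680 g; ÷ 50 g/eq ÷ 1 = 373.5 mol NaHCO₃.
Mass: 373.5 × 84 = 31,380 g.

31.4 kg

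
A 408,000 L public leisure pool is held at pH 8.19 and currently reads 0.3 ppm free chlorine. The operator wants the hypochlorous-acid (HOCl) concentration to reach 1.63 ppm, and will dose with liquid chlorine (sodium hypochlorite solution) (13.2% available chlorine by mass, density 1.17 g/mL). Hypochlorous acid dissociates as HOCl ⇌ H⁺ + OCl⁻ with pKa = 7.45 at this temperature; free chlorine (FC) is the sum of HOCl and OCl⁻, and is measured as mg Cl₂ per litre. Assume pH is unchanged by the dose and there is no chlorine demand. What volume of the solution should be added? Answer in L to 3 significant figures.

[OCl⁻]/[HOCl] = 10^(pH − pKa) = 10^(8.19 − 7.45) = 5.495; fraction as HOCl = 1/(1 + 5.495) = 0.154.
Free chlorine required for 1.63 ppm HOCl: 1.63 / 0.154 = 10.59 ppm.
FC to add: 10.59 − 0.3 = 10.29 mg/L as Cl₂.
Cl₂ equivalent: 10.29 mg/L × 408,000 L = 4197 g.
Product at 13.2% available Cl: 4197 / 0.132 = 31,800 g.
Volume: 31,800 g ÷ 1.17 g/mL = 27,180 mL.

27.2 L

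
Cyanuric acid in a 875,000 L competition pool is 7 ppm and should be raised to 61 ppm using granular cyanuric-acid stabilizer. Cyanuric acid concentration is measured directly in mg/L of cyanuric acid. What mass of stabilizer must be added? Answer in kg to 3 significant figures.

47.2 kg

CYA to add: (61 − 7) = 54 mg/L × 875,000 L = 47,250 g cyanuric acid.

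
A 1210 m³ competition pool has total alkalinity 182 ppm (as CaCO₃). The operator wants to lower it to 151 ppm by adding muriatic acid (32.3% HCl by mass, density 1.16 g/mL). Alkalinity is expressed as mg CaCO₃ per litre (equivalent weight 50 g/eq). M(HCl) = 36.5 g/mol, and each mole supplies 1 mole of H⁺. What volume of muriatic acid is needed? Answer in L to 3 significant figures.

Volume: 1210 m³ = 1,210,000 L.
Alkalinity to neutralize: (182 − 151) = 31 mg/L as CaCO₃ × 1,210,000 L = 37,510 g as CaCO₃.
Equivalents of H⁺ required: 37,510 ÷ 50 g/eq = 750.2 eq = 750.2 mol HCl.
Mass of HCl: 750.2 × 36.5 = 27,380 g.
Mass of 32.3% solution: 27,380 / 0.323 = 84,770 g.
Volume: 84,770 g ÷ 1.16 g/mL = 73,080 mL.

73.1 L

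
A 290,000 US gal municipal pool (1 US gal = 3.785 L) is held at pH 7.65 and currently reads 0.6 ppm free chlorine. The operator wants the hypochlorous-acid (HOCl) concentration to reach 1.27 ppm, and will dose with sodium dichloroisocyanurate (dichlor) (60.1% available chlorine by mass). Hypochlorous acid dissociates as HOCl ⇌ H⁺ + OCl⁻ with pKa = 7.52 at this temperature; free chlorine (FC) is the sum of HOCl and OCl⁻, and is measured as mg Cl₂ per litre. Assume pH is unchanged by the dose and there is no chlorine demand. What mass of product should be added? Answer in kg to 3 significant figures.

4.35 kg

Volume: 290,000 US gal × 3.785 L/gal = 1,097,650 L.
[OCl⁻]/[HOCl] = 10^(pH − pKa) = 10^(7.65 − 7.52) = 1.349; fraction as HOCl = 1/(1 + 1.349) = 0.4257.
Free chlorine required for 1.27 ppm HOCl: 1.27 / 0.4257 = 2.983 ppm.
FC to add: 2.983 − 0.6 = 2.383 mg/L as Cl₂.
Cl₂ equivalent: 2.383 mg/L × 1,097,650 L = 2616 g.
Product at 60.1% available Cl: 2616 / 0.601 = 4353 g.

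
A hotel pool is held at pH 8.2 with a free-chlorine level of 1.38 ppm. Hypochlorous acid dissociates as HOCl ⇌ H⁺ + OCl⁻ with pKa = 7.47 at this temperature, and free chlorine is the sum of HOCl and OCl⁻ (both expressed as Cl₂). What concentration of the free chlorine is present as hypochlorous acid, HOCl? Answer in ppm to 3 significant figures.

[OCl⁻]/[HOCl] = 10^(pH − pKa) = 10^(8.2 − 7.47) = 10^0.73 = 5.37.
Fraction as HOCl = 1 / (1 + 5.37) = 0.157.
HOCl = 0.157 × 1.38 ppm = 0.2166 ppm.

0.217 ppm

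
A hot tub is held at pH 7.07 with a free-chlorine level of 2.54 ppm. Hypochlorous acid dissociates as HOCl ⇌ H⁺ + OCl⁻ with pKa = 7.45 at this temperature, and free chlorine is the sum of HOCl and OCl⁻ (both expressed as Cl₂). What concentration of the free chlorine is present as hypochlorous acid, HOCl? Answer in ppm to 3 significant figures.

1.79 ppm

[OCl⁻]/[HOCl] = 10^(pH − pKa) = 10^(7.07 − 7.45) = 10^-0.38 = 0.4169.
Fraction as HOCl = 1 / (1 + 0.4169) = 0.7058.
HOCl = 0.7058 × 2.54 ppm = 1.793 ppm.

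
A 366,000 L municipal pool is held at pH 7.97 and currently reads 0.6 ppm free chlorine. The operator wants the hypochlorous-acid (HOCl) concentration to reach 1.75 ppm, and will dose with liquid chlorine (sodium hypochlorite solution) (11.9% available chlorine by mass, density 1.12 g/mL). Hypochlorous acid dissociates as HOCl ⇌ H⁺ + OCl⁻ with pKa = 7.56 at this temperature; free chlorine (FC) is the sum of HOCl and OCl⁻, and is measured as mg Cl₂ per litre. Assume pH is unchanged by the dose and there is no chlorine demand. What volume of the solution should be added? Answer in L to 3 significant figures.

15.5 L

[OCl⁻]/[HOCl] = 10^(pH − pKa) = 10^(7.97 − 7.56) = 2.57; fraction as HOCl = 1/(1 + 2.57) = 0.2801.
Free chlorine required for 1.75 ppm HOCl: 1.75 / 0.2801 = 6.248 ppm.
FC to add: 6.248 − 0.6 = 5.648 mg/L as Cl₂.
Cl₂ equivalent: 5.648 mg/L × 366,000 L = 2067 g.
Product at 11.9% available Cl: 2067 / 0.119 = 17,370 g.
Volume: 17,370 g ÷ 1.12 g/mL = 15,510 mL.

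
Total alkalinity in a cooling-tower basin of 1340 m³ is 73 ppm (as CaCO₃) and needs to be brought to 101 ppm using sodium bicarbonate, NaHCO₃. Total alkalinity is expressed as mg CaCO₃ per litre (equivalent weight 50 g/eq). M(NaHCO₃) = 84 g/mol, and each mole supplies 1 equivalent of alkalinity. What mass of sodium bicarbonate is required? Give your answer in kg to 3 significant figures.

63.0 kg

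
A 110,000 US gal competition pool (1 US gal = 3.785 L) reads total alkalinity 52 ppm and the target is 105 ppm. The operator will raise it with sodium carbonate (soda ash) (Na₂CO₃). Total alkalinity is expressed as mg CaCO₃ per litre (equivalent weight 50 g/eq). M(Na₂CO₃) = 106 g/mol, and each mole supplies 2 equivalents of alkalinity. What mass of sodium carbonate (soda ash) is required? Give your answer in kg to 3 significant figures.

23.4 kg

Volume: 110,000 US gal × 3.785 L/gal = 416,350 L.
Alkalinity to add: (105 − 52) = 53 mg/L as CaCO₃ × 416,350 L = 22,070 g as CaCO₃.
Equivalents: 22,070 g ÷ 50 g/eq = 441.3 eq.
Each mole of Na₂CO₃ supplies 2 eq, so 441.3 / 2 = 220.7 mol.
Mass: 220.7 mol × 106 g/mol = 23,390 g.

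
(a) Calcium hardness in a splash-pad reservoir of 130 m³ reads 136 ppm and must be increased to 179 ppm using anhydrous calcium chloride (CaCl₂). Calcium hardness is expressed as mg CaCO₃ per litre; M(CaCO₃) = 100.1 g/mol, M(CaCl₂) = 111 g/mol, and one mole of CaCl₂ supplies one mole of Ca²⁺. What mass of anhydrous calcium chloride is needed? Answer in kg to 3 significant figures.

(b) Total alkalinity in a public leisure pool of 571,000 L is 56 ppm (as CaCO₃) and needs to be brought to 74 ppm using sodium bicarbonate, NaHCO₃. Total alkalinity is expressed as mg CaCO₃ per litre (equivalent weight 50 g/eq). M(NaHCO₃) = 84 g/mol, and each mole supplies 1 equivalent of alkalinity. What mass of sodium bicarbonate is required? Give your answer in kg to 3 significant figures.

(a) Volume: 130 m³ = 130,000 L.
(a) Hardness to add: (179 − 136) = 43 mg/L as CaCO₃ × 130,000 L = 5590 g as CaCO₃.
(a) Moles of Ca²⁺ (1 mol Ca²⁺ ≡ 1 mol CaCO₃): 5590 / 100.1 g/mol = 55.84 mol.
(a) Mass of CaCl₂: 55.84 × 111 = 6199 g.

(b) Alkalinity to add: (74 − 56) = 18 mg/L as CaCO₃ × 571,000 L = 10,280 g as CaCO₃.
(b) Equivalents: 10,280 g ÷ 50 g/eq = 205.6 eq.
(b) NaHCO₃ supplies 1 eq per mole → 205.6 mol.
(b) Mass: 205.6 mol × 84 g/mol = 17,270 g.

(a) 6.20 kg; (b) 17.3 kg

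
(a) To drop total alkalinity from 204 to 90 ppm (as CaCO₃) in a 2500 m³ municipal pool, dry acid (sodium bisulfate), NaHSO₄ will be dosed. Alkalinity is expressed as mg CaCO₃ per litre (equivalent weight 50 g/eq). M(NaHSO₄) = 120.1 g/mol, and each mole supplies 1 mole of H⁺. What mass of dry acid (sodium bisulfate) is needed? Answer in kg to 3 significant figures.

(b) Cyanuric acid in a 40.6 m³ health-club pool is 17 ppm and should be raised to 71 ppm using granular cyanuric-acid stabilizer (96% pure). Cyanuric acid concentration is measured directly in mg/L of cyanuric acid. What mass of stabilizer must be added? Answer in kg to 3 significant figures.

(a) Volume: 2500 m³ = 2,500,000 L.
(a) Alkalinity to neutralize: (204 − 90) = 114 mg/L as CaCO₃ × 2,500,000 L = 285,000 g as CaCO₃.
(a) Equivalents of H⁺ required: 285,000 ÷ 50 g/eq = 5700 eq = 5700 mol NaHSO₄.
(a) Mass of NaHSO₄: 5700 × 120.1 = 684,600 g.

(b) Volume: 40.6 m³ = 40,600 L.
(b) CYA to add: (71 − 17) = 54 mg/L × 40,600 L = 2192 g cyanuric acid.
(b) At 96% purity: 2192 / 0.96 = 2284 g product.

(a) 685 kg; (b) 2.28 kg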